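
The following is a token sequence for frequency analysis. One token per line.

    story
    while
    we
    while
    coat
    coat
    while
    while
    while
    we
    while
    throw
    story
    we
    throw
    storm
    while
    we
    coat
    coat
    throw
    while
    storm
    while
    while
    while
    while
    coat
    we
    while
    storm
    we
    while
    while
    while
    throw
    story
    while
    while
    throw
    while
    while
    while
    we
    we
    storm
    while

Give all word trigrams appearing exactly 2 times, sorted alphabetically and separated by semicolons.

while throw story; while we while; while while throw; while while we

Trigram counts meeting the condition (exactly 2 times):
  while throw story: 2
  while we while: 2
  while while throw: 2
  while while we: 2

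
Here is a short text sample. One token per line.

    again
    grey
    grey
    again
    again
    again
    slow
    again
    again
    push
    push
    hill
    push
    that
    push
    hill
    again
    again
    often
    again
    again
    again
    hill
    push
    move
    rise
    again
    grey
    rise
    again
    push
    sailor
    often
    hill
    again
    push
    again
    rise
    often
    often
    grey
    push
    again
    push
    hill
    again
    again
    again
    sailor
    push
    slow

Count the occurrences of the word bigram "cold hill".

Scanning the 50 overlapping bigram windows for "cold hill":
  (none found)

0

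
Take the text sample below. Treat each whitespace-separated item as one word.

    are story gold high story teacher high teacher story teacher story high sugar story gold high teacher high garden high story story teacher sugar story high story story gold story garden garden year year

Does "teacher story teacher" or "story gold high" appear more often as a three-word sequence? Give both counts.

"teacher story teacher": 1 occurrence
"story gold high": 2 occurrences

"story gold high" (2 vs 1)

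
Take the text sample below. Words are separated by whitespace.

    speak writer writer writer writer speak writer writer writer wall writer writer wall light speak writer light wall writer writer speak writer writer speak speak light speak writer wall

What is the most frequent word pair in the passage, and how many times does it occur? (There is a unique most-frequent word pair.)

"writer writer", 8 times

Bigram frequencies (highest first):
  writer writer: 8
  speak writer: 5
  writer speak: 3
  writer wall: 3
  wall writer: 2
  light speak: 2
  … (5 more, each ≤ 1)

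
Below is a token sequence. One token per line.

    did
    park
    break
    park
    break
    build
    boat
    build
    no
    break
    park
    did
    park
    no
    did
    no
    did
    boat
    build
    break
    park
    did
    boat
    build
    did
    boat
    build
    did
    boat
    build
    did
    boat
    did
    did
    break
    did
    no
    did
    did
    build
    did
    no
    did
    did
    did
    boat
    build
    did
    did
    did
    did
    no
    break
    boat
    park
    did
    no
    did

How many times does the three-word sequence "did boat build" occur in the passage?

5

Scanning the 56 overlapping trigram windows for "did boat build":
  position 17–19: did boat build
  position 22–24: did boat build
  position 25–27: did boat build
  position 28–30: did boat build
  position 45–47: did boat build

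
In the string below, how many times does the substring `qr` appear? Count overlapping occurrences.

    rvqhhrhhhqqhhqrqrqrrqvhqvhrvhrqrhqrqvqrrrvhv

Sliding a length-2 window over the 44 characters (43 positions):
  position 14–15: qr
  position 16–17: qr
  position 18–19: qr
  position 31–32: qr
  position 34–35: qr
  position 38–39: qr

6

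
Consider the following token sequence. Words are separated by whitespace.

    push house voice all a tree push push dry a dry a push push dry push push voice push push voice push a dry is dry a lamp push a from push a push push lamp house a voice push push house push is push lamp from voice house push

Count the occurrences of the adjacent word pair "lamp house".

Scanning the 49 overlapping bigram windows for "lamp house":
  position 36–37: lamp house

1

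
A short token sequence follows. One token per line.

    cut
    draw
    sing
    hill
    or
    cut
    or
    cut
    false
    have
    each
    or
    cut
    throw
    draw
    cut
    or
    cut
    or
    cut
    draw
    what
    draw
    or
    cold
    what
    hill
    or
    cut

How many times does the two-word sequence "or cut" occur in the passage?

6

Scanning the 28 overlapping bigram windows for "or cut":
  position 5–6: or cut
  position 7–8: or cut
  position 12–13: or cut
  position 17–18: or cut
  position 19–20: or cut
  position 28–29: or cut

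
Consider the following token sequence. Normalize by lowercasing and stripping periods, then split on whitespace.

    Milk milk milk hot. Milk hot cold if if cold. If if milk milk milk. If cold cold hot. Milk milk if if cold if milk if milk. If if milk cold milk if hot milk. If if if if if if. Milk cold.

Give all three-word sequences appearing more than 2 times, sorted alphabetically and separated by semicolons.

if if if; if if milk; milk if if

Trigram counts meeting the condition (more than 2 times):
  if if if: 4
  if if milk: 3
  milk if if: 3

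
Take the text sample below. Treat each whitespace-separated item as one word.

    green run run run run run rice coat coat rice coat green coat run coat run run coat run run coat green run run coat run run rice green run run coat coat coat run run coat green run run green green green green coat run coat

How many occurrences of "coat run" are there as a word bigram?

6

Scanning the 46 overlapping bigram windows for "coat run":
  position 13–14: coat run
  position 15–16: coat run
  position 18–19: coat run
  position 25–26: coat run
  position 34–35: coat run
  position 45–46: coat run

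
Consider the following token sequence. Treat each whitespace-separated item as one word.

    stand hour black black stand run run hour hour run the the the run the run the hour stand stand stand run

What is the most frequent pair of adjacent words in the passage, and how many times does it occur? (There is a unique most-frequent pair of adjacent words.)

"run the", 3 times

Bigram frequencies (highest first):
  run the: 3
  stand run: 2
  the the: 2
  the run: 2
  stand stand: 2
  stand hour: 1
  … (9 more, each ≤ 1)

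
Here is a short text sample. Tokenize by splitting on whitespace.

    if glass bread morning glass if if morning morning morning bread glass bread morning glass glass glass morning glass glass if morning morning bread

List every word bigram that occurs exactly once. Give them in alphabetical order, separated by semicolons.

Bigram counts meeting the condition (exactly once):
  bread glass: 1
  glass morning: 1
  if glass: 1
  if if: 1

bread glass; glass morning; if glass; if if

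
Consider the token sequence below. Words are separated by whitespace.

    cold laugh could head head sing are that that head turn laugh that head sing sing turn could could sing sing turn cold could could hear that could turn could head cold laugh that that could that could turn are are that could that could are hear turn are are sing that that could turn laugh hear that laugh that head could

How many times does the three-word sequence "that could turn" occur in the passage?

Scanning the 60 overlapping trigram windows for "that could turn":
  position 27–29: that could turn
  position 37–39: that could turn
  position 53–55: that could turn

3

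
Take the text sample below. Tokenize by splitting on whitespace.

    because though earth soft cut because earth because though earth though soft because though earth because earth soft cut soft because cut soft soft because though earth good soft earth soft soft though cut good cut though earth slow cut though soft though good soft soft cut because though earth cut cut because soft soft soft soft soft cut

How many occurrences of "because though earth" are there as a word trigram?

Scanning the 57 overlapping trigram windows for "because though earth":
  position 1–3: because though earth
  position 8–10: because though earth
  position 13–15: because though earth
  position 25–27: because though earth
  position 48–50: because though earth

5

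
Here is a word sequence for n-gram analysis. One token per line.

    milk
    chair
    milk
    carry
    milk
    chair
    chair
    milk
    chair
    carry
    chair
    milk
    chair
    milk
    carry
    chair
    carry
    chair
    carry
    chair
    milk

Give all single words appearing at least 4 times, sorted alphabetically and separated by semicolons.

carry; chair; milk

Unigram counts meeting the condition (at least 4 times):
  carry: 5
  chair: 9
  milk: 7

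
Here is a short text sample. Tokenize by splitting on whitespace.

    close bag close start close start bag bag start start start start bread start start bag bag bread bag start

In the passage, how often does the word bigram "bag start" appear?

Scanning the 19 overlapping bigram windows for "bag start":
  position 8–9: bag start
  position 19–20: bag start

2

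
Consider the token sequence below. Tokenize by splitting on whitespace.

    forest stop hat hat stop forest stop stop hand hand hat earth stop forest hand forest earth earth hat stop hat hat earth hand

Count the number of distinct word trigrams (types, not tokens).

24 tokens → 22 trigram windows in total.
Repeated trigrams (each contributes count−1 duplicates):
  stop hat hat: 2
1 duplicate windows → 22 − 1 = 21 distinct.

21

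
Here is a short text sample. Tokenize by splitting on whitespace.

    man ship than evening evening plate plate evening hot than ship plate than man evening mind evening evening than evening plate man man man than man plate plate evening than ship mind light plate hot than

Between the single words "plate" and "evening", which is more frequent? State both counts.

"plate": 7 occurrences
"evening": 8 occurrences

"evening" (8 vs 7)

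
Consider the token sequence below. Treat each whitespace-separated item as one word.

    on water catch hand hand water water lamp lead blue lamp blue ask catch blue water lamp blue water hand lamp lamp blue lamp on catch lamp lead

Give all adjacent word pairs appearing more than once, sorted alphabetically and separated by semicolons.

Bigram counts meeting the condition (more than once):
  blue lamp: 2
  blue water: 2
  lamp blue: 3
  lamp lead: 2
  water lamp: 2

blue lamp; blue water; lamp blue; lamp lead; water lamp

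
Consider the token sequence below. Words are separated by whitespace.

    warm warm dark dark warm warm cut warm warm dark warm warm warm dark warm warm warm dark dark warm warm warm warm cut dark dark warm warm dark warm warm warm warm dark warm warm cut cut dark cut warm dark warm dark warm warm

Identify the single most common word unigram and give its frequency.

"warm", 28 times

Unigram frequencies (highest first):
  warm: 28
  dark: 13
  cut: 5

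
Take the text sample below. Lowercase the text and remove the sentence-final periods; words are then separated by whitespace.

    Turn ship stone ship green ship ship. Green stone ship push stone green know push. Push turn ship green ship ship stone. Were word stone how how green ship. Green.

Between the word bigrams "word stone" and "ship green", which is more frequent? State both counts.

"ship green" (4 vs 1)

"word stone": 1 occurrence
"ship green": 4 occurrences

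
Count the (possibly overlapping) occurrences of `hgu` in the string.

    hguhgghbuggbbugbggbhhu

1

Sliding a length-3 window over the 22 characters (20 positions):
  position 1–3: hgu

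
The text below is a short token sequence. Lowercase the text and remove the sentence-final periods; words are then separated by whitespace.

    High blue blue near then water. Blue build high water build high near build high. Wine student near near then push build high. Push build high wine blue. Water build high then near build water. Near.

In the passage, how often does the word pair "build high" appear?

6

Scanning the 35 overlapping bigram windows for "build high":
  position 8–9: build high
  position 11–12: build high
  position 14–15: build high
  position 22–23: build high
  position 25–26: build high
  position 30–31: build high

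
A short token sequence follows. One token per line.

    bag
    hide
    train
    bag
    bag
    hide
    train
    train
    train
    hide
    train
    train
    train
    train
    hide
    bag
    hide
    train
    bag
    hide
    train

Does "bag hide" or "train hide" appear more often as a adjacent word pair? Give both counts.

"bag hide": 4 occurrences
"train hide": 2 occurrences

"bag hide" (4 vs 2)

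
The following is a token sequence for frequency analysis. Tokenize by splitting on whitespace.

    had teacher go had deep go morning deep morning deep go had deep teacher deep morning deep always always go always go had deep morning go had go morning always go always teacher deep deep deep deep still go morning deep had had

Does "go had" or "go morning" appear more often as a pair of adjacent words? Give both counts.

"go had": 4 occurrences
"go morning": 3 occurrences

"go had" (4 vs 3)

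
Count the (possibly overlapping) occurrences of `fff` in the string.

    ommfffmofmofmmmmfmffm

Sliding a length-3 window over the 21 characters (19 positions):
  position 4–6: fff

1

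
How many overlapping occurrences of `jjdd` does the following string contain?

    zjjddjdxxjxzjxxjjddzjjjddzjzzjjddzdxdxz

Sliding a length-4 window over the 39 characters (36 positions):
  position 2–5: jjdd
  position 16–19: jjdd
  position 22–25: jjdd
  position 30–33: jjdd

4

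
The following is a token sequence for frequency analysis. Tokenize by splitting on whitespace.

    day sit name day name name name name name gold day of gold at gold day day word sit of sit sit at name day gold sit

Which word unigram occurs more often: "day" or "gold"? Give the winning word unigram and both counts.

"day": 6 occurrences
"gold": 4 occurrences

"day" (6 vs 4)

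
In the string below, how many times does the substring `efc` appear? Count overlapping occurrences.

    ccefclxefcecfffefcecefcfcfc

Sliding a length-3 window over the 27 characters (25 positions):
  position 3–5: efc
  position 8–10: efc
  position 16–18: efc
  position 21–23: efc

4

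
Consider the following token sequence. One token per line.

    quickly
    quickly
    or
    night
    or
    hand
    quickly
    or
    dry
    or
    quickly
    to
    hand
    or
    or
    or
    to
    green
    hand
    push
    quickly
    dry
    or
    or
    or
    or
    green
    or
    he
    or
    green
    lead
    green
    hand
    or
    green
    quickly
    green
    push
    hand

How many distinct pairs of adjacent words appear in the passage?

40 tokens → 39 bigram windows in total.
Repeated bigrams (each contributes count−1 duplicates):
  or or: 5
  or green: 3
  dry or: 2
  green hand: 2
  hand or: 2
  quickly or: 2
10 duplicate windows → 39 − 10 = 29 distinct.

29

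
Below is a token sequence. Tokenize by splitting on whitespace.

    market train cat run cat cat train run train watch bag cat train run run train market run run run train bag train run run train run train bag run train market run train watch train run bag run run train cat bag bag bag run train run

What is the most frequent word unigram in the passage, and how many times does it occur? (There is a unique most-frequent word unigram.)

"run", 17 times

Unigram frequencies (highest first):
  run: 17
  train: 14
  bag: 7
  cat: 5
  market: 3
  watch: 2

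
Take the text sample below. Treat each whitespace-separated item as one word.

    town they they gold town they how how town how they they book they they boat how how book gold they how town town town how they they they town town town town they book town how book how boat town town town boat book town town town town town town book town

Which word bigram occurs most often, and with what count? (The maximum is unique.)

"town town", 12 times

Bigram frequencies (highest first):
  town town: 12
  they they: 5
  town they: 3
  town how: 3
  book town: 3
  they how: 2
  … (19 more, each ≤ 2)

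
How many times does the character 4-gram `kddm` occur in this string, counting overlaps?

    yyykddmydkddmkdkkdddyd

Sliding a length-4 window over the 22 characters (19 positions):
  position 4–7: kddm
  position 10–13: kddm

2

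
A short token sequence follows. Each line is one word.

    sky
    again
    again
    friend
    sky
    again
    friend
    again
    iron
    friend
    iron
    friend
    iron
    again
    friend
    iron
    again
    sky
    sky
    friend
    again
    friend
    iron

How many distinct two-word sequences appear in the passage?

12

23 tokens → 22 bigram windows in total.
Repeated bigrams (each contributes count−1 duplicates):
  again friend: 4
  friend iron: 4
  friend again: 2
  iron again: 2
  iron friend: 2
  sky again: 2
10 duplicate windows → 22 − 10 = 12 distinct.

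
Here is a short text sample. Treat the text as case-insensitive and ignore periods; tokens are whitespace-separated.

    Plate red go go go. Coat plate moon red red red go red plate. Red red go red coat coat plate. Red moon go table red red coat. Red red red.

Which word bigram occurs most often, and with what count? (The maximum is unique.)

Bigram frequencies (highest first):
  red red: 6
  plate red: 3
  red go: 3
  go go: 2
  coat plate: 2
  go red: 2
  … (11 more, each ≤ 2)

"red red", 6 times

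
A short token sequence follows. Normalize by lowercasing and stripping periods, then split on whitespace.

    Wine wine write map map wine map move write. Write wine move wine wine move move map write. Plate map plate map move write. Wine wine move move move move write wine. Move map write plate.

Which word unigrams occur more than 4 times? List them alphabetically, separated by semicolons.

map; move; wine; write

Unigram counts meeting the condition (more than 4 times):
  map: 7
  move: 10
  wine: 9
  write: 7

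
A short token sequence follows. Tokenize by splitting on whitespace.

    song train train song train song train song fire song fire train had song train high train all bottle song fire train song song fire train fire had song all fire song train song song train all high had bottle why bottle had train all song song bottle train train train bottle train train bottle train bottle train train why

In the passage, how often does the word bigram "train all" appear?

3

Scanning the 59 overlapping bigram windows for "train all":
  position 17–18: train all
  position 36–37: train all
  position 44–45: train all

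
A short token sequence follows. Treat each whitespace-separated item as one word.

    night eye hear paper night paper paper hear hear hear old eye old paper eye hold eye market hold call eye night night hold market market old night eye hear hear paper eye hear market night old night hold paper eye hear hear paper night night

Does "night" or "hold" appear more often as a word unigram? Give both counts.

"night" (9 vs 4)

"night": 9 occurrences
"hold": 4 occurrences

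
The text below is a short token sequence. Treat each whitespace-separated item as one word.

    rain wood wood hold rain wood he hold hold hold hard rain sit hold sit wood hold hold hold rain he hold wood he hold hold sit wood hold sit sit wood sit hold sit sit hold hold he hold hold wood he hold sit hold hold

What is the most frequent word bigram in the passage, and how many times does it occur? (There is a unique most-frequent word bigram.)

"hold hold", 8 times

Bigram frequencies (highest first):
  hold hold: 8
  he hold: 5
  hold sit: 5
  sit hold: 4
  wood hold: 3
  wood he: 3
  … (12 more, each ≤ 3)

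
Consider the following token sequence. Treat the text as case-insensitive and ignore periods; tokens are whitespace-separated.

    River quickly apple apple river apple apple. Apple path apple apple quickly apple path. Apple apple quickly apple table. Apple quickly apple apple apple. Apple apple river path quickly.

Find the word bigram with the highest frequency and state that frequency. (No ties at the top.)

Bigram frequencies (highest first):
  apple apple: 9
  quickly apple: 4
  apple quickly: 3
  apple river: 2
  apple path: 2
  path apple: 2
  … (6 more, each ≤ 1)

"apple apple", 9 times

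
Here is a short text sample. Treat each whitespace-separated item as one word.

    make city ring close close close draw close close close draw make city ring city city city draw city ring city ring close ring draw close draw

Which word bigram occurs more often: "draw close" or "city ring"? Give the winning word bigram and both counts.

"draw close": 2 occurrences
"city ring": 4 occurrences

"city ring" (4 vs 2)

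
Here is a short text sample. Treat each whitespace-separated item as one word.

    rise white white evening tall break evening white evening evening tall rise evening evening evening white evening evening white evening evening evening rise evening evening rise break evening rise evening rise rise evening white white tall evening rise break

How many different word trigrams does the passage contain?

27

39 tokens → 37 trigram windows in total.
Repeated trigrams (each contributes count−1 duplicates):
  evening white evening: 3
  white evening evening: 3
  evening evening evening: 2
  evening evening rise: 2
  evening evening white: 2
  evening rise break: 2
  evening rise evening: 2
  rise evening evening: 2
10 duplicate windows → 37 − 10 = 27 distinct.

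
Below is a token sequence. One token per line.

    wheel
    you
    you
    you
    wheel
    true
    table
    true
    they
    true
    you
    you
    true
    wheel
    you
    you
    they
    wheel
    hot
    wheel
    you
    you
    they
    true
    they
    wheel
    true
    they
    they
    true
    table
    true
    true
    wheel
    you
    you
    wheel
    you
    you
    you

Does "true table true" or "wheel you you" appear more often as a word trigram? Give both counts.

"wheel you you" (5 vs 2)

"true table true": 2 occurrences
"wheel you you": 5 occurrences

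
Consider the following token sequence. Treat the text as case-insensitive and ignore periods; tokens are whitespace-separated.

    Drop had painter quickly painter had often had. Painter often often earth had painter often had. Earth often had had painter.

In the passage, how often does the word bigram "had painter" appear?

4

Scanning the 20 overlapping bigram windows for "had painter":
  position 2–3: had painter
  position 8–9: had painter
  position 13–14: had painter
  position 20–21: had painter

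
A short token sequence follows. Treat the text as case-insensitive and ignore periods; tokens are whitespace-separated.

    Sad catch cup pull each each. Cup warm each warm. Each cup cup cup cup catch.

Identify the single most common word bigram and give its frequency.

"cup cup", 3 times

Bigram frequencies (highest first):
  cup cup: 3
  each cup: 2
  warm each: 2
  sad catch: 1
  catch cup: 1
  cup pull: 1
  … (5 more, each ≤ 1)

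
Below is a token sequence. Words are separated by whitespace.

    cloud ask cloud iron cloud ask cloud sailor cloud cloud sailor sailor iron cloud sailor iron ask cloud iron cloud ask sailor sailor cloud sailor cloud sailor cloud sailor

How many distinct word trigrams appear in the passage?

19

29 tokens → 27 trigram windows in total.
Repeated trigrams (each contributes count−1 duplicates):
  cloud sailor cloud: 3
  sailor cloud sailor: 3
  ask cloud iron: 2
  cloud ask cloud: 2
  cloud iron cloud: 2
  iron cloud ask: 2
8 duplicate windows → 27 − 8 = 19 distinct.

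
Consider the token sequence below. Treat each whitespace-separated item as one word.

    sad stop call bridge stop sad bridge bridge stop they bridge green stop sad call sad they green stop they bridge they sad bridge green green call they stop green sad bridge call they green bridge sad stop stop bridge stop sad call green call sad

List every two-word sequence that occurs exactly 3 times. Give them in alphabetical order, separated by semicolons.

bridge stop; sad bridge; stop sad

Bigram counts meeting the condition (exactly 3 times):
  bridge stop: 3
  sad bridge: 3
  stop sad: 3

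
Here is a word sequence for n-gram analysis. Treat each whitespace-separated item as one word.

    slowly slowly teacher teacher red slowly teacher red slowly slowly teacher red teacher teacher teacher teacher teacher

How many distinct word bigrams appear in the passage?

6

17 tokens → 16 bigram windows in total.
Repeated bigrams (each contributes count−1 duplicates):
  teacher teacher: 5
  slowly teacher: 3
  teacher red: 3
  red slowly: 2
  slowly slowly: 2
10 duplicate windows → 16 − 10 = 6 distinct.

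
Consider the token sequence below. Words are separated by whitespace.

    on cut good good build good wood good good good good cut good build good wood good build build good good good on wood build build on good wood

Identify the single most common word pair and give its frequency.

"good good", 6 times

Bigram frequencies (highest first):
  good good: 6
  good build: 3
  build good: 3
  good wood: 3
  cut good: 2
  wood good: 2
  … (8 more, each ≤ 2)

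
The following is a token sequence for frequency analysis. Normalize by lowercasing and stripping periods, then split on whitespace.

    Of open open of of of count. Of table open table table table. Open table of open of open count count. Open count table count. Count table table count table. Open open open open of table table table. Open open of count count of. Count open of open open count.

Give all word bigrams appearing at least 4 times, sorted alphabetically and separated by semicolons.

of open; open of; open open; table open; table table

Bigram counts meeting the condition (at least 4 times):
  of open: 4
  open of: 5
  open open: 6
  table open: 4
  table table: 5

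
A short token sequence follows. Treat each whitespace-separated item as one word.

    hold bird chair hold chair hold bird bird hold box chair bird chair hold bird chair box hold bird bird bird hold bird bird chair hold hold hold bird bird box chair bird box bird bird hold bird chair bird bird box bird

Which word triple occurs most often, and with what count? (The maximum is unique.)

Trigram frequencies (highest first):
  hold bird bird: 4
  hold bird chair: 3
  bird chair hold: 3
  bird bird hold: 3
  chair hold bird: 2
  box chair bird: 2
  … (21 more, each ≤ 2)

"hold bird bird", 4 times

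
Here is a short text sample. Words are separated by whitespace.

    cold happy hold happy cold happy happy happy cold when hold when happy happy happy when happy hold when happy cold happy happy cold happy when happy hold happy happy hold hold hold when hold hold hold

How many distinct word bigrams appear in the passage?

11

37 tokens → 36 bigram windows in total.
Repeated bigrams (each contributes count−1 duplicates):
  happy happy: 6
  cold happy: 4
  happy cold: 4
  happy hold: 4
  hold hold: 4
  when happy: 4
  hold when: 3
  happy when: 2
  … (2 more repeated)
25 duplicate windows → 36 − 25 = 11 distinct.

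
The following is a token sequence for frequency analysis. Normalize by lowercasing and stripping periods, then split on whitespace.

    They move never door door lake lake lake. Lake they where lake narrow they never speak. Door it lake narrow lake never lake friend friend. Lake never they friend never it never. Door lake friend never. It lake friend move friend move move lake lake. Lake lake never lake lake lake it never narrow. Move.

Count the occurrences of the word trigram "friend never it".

2

Scanning the 53 overlapping trigram windows for "friend never it":
  position 29–31: friend never it
  position 35–37: friend never it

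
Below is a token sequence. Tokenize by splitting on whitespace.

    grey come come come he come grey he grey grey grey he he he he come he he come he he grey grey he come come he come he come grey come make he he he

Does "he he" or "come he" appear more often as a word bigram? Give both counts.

"he he" (7 vs 5)

"he he": 7 occurrences
"come he": 5 occurrences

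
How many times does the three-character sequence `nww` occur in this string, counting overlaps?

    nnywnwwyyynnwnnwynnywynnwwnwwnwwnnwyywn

Sliding a length-3 window over the 39 characters (37 positions):
  position 5–7: nww
  position 24–26: nww
  position 27–29: nww
  position 30–32: nww

4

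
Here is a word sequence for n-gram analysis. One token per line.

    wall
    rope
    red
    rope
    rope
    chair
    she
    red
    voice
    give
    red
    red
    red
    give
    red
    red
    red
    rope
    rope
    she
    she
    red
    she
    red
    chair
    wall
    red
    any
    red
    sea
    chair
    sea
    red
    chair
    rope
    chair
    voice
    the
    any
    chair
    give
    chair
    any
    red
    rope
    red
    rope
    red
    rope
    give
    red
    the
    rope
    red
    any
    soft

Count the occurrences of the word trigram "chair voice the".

1

Scanning the 54 overlapping trigram windows for "chair voice the":
  position 36–38: chair voice the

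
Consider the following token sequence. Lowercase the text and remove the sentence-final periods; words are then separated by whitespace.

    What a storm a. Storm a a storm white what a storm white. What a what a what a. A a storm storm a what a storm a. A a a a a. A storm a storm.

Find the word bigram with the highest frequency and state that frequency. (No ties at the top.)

Bigram frequencies (highest first):
  a a: 9
  a storm: 8
  what a: 6
  storm a: 5
  a what: 3
  storm white: 2
  … (2 more, each ≤ 2)

"a a", 9 times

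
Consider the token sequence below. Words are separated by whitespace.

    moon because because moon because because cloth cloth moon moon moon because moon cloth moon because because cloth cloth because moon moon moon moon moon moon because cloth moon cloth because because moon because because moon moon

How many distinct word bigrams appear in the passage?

9

37 tokens → 36 bigram windows in total.
Repeated bigrams (each contributes count−1 duplicates):
  moon moon: 8
  moon because: 6
  because because: 5
  because moon: 5
  because cloth: 3
  cloth moon: 3
  cloth because: 2
  cloth cloth: 2
  … (1 more repeated)
27 duplicate windows → 36 − 27 = 9 distinct.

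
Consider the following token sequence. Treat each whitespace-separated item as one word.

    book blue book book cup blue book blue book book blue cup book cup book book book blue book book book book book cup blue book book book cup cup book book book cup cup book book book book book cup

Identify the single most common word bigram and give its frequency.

Bigram frequencies (highest first):
  book book: 16
  book cup: 6
  blue book: 5
  book blue: 4
  cup book: 4
  cup blue: 2
  … (2 more, each ≤ 2)

"book book", 16 times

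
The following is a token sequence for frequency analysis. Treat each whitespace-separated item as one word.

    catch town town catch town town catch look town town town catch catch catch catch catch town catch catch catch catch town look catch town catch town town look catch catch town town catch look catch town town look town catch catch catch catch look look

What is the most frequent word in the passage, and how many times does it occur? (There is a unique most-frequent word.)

"catch", 22 times

Unigram frequencies (highest first):
  catch: 22
  town: 17
  look: 7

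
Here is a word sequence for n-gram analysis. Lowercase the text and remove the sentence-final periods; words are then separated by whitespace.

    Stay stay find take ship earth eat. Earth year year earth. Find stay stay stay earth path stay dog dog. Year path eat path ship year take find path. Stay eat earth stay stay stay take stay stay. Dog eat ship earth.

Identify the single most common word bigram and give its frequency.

Bigram frequencies (highest first):
  stay stay: 6
  ship earth: 2
  eat earth: 2
  path stay: 2
  stay dog: 2
  stay find: 1
  … (26 more, each ≤ 1)

"stay stay", 6 times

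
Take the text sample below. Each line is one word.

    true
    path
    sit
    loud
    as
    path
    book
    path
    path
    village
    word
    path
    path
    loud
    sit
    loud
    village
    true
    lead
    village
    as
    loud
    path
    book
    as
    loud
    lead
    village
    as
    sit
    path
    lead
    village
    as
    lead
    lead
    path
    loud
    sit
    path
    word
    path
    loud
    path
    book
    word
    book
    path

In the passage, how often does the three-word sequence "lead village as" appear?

Scanning the 46 overlapping trigram windows for "lead village as":
  position 19–21: lead village as
  position 27–29: lead village as
  position 32–34: lead village as

3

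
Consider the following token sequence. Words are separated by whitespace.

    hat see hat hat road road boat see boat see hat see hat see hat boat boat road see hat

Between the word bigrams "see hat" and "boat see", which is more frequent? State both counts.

"see hat" (5 vs 2)

"see hat": 5 occurrences
"boat see": 2 occurrences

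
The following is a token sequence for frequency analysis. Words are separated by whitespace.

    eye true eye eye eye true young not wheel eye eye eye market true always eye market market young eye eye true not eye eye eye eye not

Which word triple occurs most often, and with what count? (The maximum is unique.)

Trigram frequencies (highest first):
  eye eye eye: 4
  eye eye true: 2
  eye true eye: 1
  true eye eye: 1
  eye true young: 1
  true young not: 1
  … (16 more, each ≤ 1)

"eye eye eye", 4 times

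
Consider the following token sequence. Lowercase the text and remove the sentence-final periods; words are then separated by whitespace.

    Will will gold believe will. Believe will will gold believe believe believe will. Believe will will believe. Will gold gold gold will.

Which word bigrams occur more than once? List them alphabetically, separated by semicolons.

believe believe; believe will; gold believe; gold gold; will believe; will gold; will will

Bigram counts meeting the condition (more than once):
  believe believe: 2
  believe will: 5
  gold believe: 2
  gold gold: 2
  will believe: 3
  will gold: 3
  will will: 3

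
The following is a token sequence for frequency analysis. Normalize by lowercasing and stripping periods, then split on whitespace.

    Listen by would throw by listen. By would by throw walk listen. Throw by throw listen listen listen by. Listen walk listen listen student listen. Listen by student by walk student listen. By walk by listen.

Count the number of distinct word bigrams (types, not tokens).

20

36 tokens → 35 bigram windows in total.
Repeated bigrams (each contributes count−1 duplicates):
  listen by: 5
  listen listen: 4
  by listen: 3
  by throw: 2
  by walk: 2
  by would: 2
  student listen: 2
  throw by: 2
  … (1 more repeated)
15 duplicate windows → 35 − 15 = 20 distinct.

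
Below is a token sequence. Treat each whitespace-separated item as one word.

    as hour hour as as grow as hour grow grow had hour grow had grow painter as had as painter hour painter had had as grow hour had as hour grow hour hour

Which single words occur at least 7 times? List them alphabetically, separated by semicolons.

Unigram counts meeting the condition (at least 7 times):
  as: 8
  grow: 7
  hour: 9

as; grow; hour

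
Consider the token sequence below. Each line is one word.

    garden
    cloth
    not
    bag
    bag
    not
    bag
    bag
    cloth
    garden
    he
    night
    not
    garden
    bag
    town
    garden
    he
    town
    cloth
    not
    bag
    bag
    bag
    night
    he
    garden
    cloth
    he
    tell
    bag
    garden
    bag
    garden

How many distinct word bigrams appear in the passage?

23

34 tokens → 33 bigram windows in total.
Repeated bigrams (each contributes count−1 duplicates):
  bag bag: 4
  not bag: 3
  bag garden: 2
  cloth not: 2
  garden bag: 2
  garden cloth: 2
  garden he: 2
10 duplicate windows → 33 − 10 = 23 distinct.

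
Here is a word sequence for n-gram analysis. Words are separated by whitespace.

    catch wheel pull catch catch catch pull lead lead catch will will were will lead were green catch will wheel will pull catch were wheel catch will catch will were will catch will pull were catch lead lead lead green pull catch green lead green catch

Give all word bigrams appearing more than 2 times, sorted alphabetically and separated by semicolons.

catch will; lead lead; pull catch

Bigram counts meeting the condition (more than 2 times):
  catch will: 5
  lead lead: 3
  pull catch: 3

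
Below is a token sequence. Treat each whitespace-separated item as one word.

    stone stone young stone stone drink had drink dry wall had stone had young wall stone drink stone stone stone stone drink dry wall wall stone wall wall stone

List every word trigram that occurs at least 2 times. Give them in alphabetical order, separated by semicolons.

Trigram counts meeting the condition (at least 2 times):
  drink dry wall: 2
  stone stone drink: 2
  stone stone stone: 2
  wall wall stone: 2

drink dry wall; stone stone drink; stone stone stone; wall wall stone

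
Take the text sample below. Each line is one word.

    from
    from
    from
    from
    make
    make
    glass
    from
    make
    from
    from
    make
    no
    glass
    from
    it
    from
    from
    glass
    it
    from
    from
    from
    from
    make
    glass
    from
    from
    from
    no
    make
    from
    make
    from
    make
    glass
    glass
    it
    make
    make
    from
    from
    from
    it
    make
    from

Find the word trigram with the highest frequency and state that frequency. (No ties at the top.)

"from from from", 6 times

Trigram frequencies (highest first):
  from from from: 6
  from from make: 3
  make glass from: 2
  from make from: 2
  make from from: 2
  it from from: 2
  … (25 more, each ≤ 2)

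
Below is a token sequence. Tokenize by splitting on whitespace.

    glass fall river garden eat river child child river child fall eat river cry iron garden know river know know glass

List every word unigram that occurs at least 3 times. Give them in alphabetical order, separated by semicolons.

Unigram counts meeting the condition (at least 3 times):
  child: 3
  know: 3
  river: 5

child; know; river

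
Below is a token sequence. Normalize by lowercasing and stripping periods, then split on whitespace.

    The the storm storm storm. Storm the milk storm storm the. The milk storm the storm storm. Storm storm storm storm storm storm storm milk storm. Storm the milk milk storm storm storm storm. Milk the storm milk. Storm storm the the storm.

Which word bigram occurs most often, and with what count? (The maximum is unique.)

Bigram frequencies (highest first):
  storm storm: 17
  storm the: 5
  milk storm: 5
  the storm: 4
  the the: 3
  the milk: 3
  … (3 more, each ≤ 3)

"storm storm", 17 times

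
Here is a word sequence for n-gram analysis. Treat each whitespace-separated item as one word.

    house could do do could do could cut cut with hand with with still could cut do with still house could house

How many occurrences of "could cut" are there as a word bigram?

2

Scanning the 21 overlapping bigram windows for "could cut":
  position 7–8: could cut
  position 15–16: could cut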